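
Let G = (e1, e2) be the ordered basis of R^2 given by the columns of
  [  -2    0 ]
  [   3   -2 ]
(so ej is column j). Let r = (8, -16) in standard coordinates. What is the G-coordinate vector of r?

(-4, 2)

Write r = c_1 e1 + c_2 e2 and solve for the c_i.
System: -2c_1 + 0c_2 = 8, 3c_1 - 2c_2 = -16; solving gives c_1 = -4, c_2 = 2.
Check: -4e1 + 2e2 = (8, -16).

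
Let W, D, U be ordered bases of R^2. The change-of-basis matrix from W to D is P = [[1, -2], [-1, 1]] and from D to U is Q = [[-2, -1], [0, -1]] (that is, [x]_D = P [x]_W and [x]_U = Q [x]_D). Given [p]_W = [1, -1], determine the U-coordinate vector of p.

Composing the changes, [p]_U = Q P [p]_W.
Q P = [[-1, 3], [1, -1]]; applying this to [1, -1] gives [-4, 2].

[-4, 2]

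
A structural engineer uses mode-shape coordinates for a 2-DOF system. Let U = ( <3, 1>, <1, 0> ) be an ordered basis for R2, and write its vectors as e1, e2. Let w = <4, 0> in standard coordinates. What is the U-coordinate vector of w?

Write w = c_1 e1 + c_2 e2 and solve for the c_i.
System: 3c_1 + c_2 = 4, c_1 + 0c_2 = 0; solving gives c_1 = 0, c_2 = 4.
Check: 0·e1 + 4e2 = <4, 0>.

<0, 4>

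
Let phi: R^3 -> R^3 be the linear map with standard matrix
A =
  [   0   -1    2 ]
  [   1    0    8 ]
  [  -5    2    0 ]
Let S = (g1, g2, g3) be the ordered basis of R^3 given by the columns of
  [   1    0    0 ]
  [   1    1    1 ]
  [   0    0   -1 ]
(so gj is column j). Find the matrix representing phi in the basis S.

[[-1, -1, -3], [-1, 3, -3], [3, -2, -2]]

The j-th column of [phi]_S is [phi(gj)]_S.
phi(g1) = A g1 = (-1, 1, -3) = -g1 - g2 + 3g3, so column 1 is (-1, -1, 3).
Repeating for g2, g3 and assembling the columns gives [[-1, -1, -3], [-1, 3, -3], [3, -2, -2]].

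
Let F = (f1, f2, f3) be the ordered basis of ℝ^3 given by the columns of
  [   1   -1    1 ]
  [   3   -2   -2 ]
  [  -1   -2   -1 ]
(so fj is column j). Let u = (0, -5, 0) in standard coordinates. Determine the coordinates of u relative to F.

Write u = c_1 f1 + ... + c_3 f3 and solve for the c_i.
Row-reducing the augmented matrix [M | u] gives c = (-1, 0, 1).
Check: -f1 + 0·f2 + f3 = (0, -5, 0).

(-1, 0, 1)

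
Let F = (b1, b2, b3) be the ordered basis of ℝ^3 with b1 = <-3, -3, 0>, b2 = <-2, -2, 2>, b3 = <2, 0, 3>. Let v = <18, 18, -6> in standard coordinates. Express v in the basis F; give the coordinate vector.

<-4, -3, 0>

Write v = c_1 b1 + ... + c_3 b3 and solve for the c_i.
Gaussian elimination on [M | v] yields c = (-4, -3, 0).
Check: -4b1 - 3b2 + 0·b3 = <18, 18, -6>.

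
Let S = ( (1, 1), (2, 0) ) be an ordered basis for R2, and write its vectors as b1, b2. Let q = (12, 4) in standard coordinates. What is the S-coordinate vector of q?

Write q = c_1 b1 + c_2 b2 and solve for the c_i.
System: c_1 + 2c_2 = 12, c_1 + 0c_2 = 4; solving gives c_1 = 4, c_2 = 4.
Check: 4b1 + 4b2 = (12, 4).

(4, 4)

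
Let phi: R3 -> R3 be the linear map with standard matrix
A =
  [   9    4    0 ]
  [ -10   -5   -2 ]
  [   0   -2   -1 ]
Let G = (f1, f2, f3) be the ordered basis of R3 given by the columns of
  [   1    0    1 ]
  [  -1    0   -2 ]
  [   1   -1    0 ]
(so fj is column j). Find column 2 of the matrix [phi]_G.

<2, 1, -2>

Column 2 of [phi]_G is the G-coordinate vector of phi(f2).
In standard coordinates phi(f2) = A f2 = <0, 2, 1>.
Converting to G: <0, 2, 1> = 2f1 + f2 - 2f3, so the coordinate vector is <2, 1, -2>.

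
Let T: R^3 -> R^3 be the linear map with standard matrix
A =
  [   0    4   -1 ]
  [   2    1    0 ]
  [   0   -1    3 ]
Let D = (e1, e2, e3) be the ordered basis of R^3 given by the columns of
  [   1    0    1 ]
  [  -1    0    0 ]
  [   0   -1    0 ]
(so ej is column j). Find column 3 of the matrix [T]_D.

[-2, 0, 2]

Column 3 of [T]_D is the D-coordinate vector of T(e3).
In standard coordinates T(e3) = A e3 = [0, 2, 0].
Converting to D: [0, 2, 0] = -2e1 + 0·e2 + 2e3, so the coordinate vector is [-2, 0, 2].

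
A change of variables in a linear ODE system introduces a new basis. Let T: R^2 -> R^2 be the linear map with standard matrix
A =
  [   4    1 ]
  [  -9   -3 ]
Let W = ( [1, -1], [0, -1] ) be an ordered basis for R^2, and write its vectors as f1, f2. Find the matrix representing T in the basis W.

With P the matrix whose columns are f1, f2, [T]_W = P^(-1) A P.
Column by column: T(f1) = A f1 = [3, -6]; its W-coordinates [3, 3] give column 1.
Continuing for each basis vector yields [T]_W = [[3, -1], [3, -2]].

[[3, -1], [3, -2]]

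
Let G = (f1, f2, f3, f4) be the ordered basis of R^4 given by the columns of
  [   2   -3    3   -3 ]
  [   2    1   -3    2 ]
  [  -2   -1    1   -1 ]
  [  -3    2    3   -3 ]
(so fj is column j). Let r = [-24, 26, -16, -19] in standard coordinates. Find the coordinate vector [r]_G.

We seek scalars with c_1 f1 + ... + c_4 f4 = r; equivalently solve M c = r where the columns of M are f1, ..., f4.
Solving this 4x4 system gives c = (3, 4, -4, 2).
Check: 3f1 + 4f2 - 4f3 + 2f4 = [-24, 26, -16, -19].

[3, 4, -4, 2]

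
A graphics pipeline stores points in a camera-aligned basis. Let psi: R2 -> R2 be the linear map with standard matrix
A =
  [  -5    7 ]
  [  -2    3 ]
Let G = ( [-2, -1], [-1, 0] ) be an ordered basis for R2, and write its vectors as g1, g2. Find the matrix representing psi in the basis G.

With P the matrix whose columns are g1, g2, [psi]_G = P^(-1) A P.
Column by column: psi(g1) = A g1 = [3, 1]; its G-coordinates [-1, -1] give column 1.
Continuing for each basis vector yields [psi]_G = [[-1, -2], [-1, -1]].

[[-1, -2], [-1, -1]]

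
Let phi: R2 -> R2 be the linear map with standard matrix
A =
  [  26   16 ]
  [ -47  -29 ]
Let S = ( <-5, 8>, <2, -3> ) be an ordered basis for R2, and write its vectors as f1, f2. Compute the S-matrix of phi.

[[0, -2], [-1, -3]]

Let P have columns f1, f2. Then [phi]_S = P^(-1) A P.
Here det P = -1, so P^(-1) is integer; computing A P first and then P^(-1)(A P) gives [[0, -2], [-1, -3]].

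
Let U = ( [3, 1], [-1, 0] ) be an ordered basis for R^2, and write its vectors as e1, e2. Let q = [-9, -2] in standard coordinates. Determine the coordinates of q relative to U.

[-2, 3]

Write q = c_1 e1 + c_2 e2 and solve for the c_i.
System: 3c_1 - c_2 = -9, c_1 + 0c_2 = -2; solving gives c_1 = -2, c_2 = 3.
Check: -2e1 + 3e2 = [-9, -2].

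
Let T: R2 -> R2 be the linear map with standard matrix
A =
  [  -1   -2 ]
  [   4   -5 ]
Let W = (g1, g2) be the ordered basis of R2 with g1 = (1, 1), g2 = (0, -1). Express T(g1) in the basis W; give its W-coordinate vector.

(-3, -2)

Compute T(g1) = A g1 = (-3, -1) in standard coordinates.
Then write this in W-coordinates: solve for y in y_1 g1 + y_2 g2 = (-3, -1).
This gives y = (-3, -2), which is column 1 of [T]_W.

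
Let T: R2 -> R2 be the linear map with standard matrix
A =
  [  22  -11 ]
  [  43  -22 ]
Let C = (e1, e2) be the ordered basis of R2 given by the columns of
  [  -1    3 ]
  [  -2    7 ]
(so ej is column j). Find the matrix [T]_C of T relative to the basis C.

[[3, 2], [1, -3]]

Let P have columns e1, e2. Then [T]_C = P^(-1) A P.
Here det P = -1, so P^(-1) is integer; computing A P first and then P^(-1)(A P) gives [[3, 2], [1, -3]].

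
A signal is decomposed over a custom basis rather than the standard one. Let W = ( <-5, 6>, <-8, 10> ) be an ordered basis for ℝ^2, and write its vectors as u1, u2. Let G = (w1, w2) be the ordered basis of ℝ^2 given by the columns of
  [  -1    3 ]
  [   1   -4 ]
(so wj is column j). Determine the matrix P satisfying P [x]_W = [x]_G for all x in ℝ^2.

Let M have columns uj and N have columns wj. Then for every x, N [x]_G = x = M [x]_W, so P = N^(-1) M.
Since det N = 1, N^(-1) has integer entries; multiplying gives P = [[2, 2], [-1, -2]].

[[2, 2], [-1, -2]]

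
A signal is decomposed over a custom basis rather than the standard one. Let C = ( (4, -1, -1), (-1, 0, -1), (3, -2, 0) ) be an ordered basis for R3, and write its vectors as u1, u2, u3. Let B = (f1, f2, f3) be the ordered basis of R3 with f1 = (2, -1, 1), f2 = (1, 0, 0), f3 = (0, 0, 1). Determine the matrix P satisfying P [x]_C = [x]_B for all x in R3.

[[1, 0, 2], [2, -1, -1], [-2, -1, -2]]

Column j of P is [uj]_B, since P maps C-coordinates to B-coordinates.
Expressing u1 in B: u1 = f1 + 2f2 - 2f3, so column 1 of P is (1, 2, -2).
Doing the same for each uj gives P = [[1, 0, 2], [2, -1, -1], [-2, -1, -2]].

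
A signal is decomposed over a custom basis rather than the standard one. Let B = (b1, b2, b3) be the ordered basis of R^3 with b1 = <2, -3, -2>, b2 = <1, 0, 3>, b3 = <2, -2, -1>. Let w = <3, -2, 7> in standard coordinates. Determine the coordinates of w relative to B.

[w]_B is the unique c with M c = w, where M has columns b1, ..., b3.
Row-reducing the augmented matrix [M | w] gives c = (2, 3, -2).
Check: 2b1 + 3b2 - 2b3 = <3, -2, 7>.

<2, 3, -2>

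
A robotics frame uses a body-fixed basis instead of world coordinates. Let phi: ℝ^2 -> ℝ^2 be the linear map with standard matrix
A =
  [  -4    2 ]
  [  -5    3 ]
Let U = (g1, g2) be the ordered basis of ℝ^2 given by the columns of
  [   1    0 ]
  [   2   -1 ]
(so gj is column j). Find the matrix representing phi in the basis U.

[[0, -2], [-1, -1]]

With P the matrix whose columns are g1, g2, [phi]_U = P^(-1) A P.
Column by column: phi(g1) = A g1 = [0, 1]; its U-coordinates [0, -1] give column 1.
Continuing for each basis vector yields [phi]_U = [[0, -2], [-1, -1]].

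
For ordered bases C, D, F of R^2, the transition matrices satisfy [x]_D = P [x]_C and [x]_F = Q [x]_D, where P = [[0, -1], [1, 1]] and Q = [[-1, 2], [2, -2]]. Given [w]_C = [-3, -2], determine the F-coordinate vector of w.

[-12, 14]

First [w]_D = P [w]_C = [2, -5].
Then [w]_F = Q [w]_D = [-12, 14].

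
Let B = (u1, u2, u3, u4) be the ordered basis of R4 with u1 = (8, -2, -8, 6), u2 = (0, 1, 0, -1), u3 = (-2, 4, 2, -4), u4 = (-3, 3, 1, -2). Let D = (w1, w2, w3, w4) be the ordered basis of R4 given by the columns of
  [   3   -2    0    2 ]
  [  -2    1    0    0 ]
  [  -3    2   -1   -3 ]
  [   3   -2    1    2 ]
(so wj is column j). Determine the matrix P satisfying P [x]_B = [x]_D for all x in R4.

[[0, 0, -2, -1], [-2, 1, 0, 1], [-2, -1, -2, 1], [2, 1, 2, 1]]

Take x = uj: its B-coordinates are the j-th standard unit vector, so P e_j — column j of P — equals [uj]_D.
u1 = 0·w1 - 2w2 - 2w3 + 2w4, giving column 1 = (0, -2, -2, 2); repeating for each j gives P = [[0, 0, -2, -1], [-2, 1, 0, 1], [-2, -1, -2, 1], [2, 1, 2, 1]].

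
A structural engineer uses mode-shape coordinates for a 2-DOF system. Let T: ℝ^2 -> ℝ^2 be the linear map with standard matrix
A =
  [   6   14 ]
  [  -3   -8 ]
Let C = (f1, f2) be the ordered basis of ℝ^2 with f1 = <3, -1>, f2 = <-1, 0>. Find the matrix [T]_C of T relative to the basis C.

[[1, -3], [-1, -3]]

With P the matrix whose columns are f1, f2, [T]_C = P^(-1) A P.
Column by column: T(f1) = A f1 = <4, -1>; its C-coordinates <1, -1> give column 1.
Continuing for each basis vector yields [T]_C = [[1, -3], [-1, -3]].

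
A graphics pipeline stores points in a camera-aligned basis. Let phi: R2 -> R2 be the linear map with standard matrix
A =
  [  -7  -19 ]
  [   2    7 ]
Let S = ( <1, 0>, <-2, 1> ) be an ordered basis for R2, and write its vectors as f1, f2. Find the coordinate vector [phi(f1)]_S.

Compute phi(f1) = A f1 = <-7, 2> in standard coordinates.
Then write this in S-coordinates: solve for y in y_1 f1 + y_2 f2 = <-7, 2>.
This gives y = <-3, 2>, which is column 1 of [phi]_S.

<-3, 2>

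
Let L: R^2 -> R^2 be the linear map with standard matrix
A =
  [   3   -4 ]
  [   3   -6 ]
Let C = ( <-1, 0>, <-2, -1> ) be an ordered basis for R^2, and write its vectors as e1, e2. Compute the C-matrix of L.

With P the matrix whose columns are e1, e2, [L]_C = P^(-1) A P.
Column by column: L(e1) = A e1 = <-3, -3>; its C-coordinates <-3, 3> give column 1.
Continuing for each basis vector yields [L]_C = [[-3, 2], [3, 0]].

[[-3, 2], [3, 0]]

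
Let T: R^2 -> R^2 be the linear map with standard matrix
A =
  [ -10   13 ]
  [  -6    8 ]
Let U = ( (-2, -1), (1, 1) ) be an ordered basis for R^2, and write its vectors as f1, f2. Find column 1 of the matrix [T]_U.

(-3, 1)

Column 1 of [T]_U is the U-coordinate vector of T(f1).
In standard coordinates T(f1) = A f1 = (7, 4).
Converting to U: (7, 4) = -3f1 + f2, so the coordinate vector is (-3, 1).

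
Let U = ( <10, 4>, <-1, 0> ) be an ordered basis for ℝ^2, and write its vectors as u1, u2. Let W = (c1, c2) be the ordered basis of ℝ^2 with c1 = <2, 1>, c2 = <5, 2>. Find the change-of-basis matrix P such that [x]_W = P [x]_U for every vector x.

[[0, 2], [2, -1]]

Let M have columns uj and N have columns cj. Then for every x, N [x]_W = x = M [x]_U, so P = N^(-1) M.
Since det N = -1, N^(-1) has integer entries; multiplying gives P = [[0, 2], [2, -1]].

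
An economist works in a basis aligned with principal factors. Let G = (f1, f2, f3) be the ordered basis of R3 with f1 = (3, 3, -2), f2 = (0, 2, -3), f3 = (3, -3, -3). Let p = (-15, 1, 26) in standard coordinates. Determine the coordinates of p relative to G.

(-1, -4, -4)

[p]_G is the unique c with M c = p, where M has columns f1, ..., f3.
Solving this 3x3 system gives c = (-1, -4, -4).
Check: -f1 - 4f2 - 4f3 = (-15, 1, 26).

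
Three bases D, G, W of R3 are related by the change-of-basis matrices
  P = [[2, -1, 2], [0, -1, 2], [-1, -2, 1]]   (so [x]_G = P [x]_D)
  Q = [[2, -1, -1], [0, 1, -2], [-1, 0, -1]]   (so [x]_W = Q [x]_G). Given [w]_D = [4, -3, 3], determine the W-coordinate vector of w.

[20, -1, -22]

Apply P to get G-coordinates [17, 9, 5], then Q to get W-coordinates.
The result is [w]_W = [20, -1, -22].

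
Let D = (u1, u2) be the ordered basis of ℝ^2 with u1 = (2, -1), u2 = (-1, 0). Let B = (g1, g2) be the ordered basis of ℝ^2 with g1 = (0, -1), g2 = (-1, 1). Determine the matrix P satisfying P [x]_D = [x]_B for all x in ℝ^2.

[[-1, 1], [-2, 1]]

Column j of P is [uj]_B, since P maps D-coordinates to B-coordinates.
Expressing u1 in B: u1 = -g1 - 2g2, so column 1 of P is (-1, -2).
Doing the same for each uj gives P = [[-1, 1], [-2, 1]].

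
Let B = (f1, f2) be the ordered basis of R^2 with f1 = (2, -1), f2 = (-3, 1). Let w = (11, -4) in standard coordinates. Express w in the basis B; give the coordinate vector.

[w]_B is the unique c with M c = w, where M has columns f1, f2.
System: 2c_1 - 3c_2 = 11, -c_1 + c_2 = -4; solving gives c_1 = 1, c_2 = -3.
Check: f1 - 3f2 = (11, -4).

(1, -3)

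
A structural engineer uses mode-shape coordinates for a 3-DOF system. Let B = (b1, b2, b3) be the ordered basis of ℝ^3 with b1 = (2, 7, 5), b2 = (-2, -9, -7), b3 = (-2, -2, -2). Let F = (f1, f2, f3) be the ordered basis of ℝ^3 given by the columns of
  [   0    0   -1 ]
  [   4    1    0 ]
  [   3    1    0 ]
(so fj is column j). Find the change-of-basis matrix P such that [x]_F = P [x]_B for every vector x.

[[2, -2, 0], [-1, -1, -2], [-2, 2, 2]]

Column j of P is [bj]_F, since P maps B-coordinates to F-coordinates.
Expressing b1 in F: b1 = 2f1 - f2 - 2f3, so column 1 of P is (2, -1, -2).
Doing the same for each bj gives P = [[2, -2, 0], [-1, -1, -2], [-2, 2, 2]].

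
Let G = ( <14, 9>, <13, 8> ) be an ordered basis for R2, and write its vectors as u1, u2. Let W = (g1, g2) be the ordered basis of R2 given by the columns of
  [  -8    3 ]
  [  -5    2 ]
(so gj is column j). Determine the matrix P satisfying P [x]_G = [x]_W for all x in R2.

[[-1, -2], [2, -1]]

Take x = uj: its G-coordinates are the j-th standard unit vector, so P e_j — column j of P — equals [uj]_W.
u1 = -g1 + 2g2, giving column 1 = <-1, 2>; repeating for each j gives P = [[-1, -2], [2, -1]].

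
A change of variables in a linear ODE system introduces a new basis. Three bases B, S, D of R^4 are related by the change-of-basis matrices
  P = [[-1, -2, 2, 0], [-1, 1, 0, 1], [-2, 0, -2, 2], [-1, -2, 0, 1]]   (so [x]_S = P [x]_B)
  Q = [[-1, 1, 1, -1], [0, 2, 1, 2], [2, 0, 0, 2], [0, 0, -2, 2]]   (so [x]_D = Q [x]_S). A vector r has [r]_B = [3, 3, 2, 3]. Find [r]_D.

Apply P to get S-coordinates [-5, 3, -4, -6], then Q to get D-coordinates.
The result is [r]_D = [10, -10, -22, -4].

[10, -10, -22, -4]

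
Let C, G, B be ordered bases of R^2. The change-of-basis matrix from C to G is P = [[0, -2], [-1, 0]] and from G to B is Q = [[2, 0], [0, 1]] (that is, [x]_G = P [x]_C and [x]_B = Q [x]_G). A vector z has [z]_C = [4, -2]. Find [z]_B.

Composing the changes, [z]_B = Q P [z]_C.
Q P = [[0, -4], [-1, 0]]; applying this to [4, -2] gives [8, -4].

[8, -4]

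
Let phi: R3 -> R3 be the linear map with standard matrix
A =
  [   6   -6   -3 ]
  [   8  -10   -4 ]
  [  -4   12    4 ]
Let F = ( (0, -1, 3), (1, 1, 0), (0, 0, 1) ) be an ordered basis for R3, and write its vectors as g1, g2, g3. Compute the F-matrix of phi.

Let P have columns g1, ..., g3. Then [phi]_F = P^(-1) A P.
Here det P = 1, so P^(-1) is integer; computing A P first and then P^(-1)(A P) gives [[-1, 2, 1], [-3, 0, -3], [3, 2, 1]].

[[-1, 2, 1], [-3, 0, -3], [3, 2, 1]]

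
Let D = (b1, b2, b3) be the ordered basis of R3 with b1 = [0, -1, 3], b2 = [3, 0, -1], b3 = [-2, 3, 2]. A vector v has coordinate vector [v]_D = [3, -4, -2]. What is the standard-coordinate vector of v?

By definition v = 3b1 - 4b2 - 2b3.
Summing componentwise gives [-8, -9, 9].

[-8, -9, 9]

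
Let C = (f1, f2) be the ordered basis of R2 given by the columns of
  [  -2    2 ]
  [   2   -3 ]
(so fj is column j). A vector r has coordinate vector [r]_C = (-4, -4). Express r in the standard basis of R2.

r = M [r]_C, where M has columns f1, f2.
Carrying out the matrix-vector product, r = (0, 4).

(0, 4)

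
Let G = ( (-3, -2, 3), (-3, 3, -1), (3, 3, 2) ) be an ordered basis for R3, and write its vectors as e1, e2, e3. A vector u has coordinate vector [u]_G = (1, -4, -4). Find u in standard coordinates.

The coordinates say u = e1 - 4e2 - 4e3; adding the scaled basis vectors gives (-3, -26, -1).

(-3, -26, -1)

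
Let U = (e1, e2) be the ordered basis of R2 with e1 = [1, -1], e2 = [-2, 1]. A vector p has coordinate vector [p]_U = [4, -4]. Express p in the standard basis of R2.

[12, -8]

The coordinates say p = 4e1 - 4e2; adding the scaled basis vectors gives [12, -8].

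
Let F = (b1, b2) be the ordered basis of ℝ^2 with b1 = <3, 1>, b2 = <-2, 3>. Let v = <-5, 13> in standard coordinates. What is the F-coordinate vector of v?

We seek scalars with c_1 b1 + c_2 b2 = v; equivalently solve M c = v where the columns of M are b1, b2.
System: 3c_1 - 2c_2 = -5, c_1 + 3c_2 = 13; solving gives c_1 = 1, c_2 = 4.
Check: b1 + 4b2 = <-5, 13>.

<1, 4>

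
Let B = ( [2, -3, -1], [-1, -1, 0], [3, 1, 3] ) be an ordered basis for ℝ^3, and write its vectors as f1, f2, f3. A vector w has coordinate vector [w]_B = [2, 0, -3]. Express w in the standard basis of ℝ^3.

[-5, -9, -11]

By definition w = 2f1 + 0·f2 - 3f3.
Summing componentwise gives [-5, -9, -11].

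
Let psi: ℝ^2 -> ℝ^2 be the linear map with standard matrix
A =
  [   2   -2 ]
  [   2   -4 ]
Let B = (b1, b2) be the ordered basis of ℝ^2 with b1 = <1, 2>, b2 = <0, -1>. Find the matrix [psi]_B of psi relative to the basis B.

[[-2, 2], [2, 0]]

The j-th column of [psi]_B is [psi(bj)]_B.
psi(b1) = A b1 = <-2, -6> = -2b1 + 2b2, so column 1 is <-2, 2>.
Repeating for b2 and assembling the columns gives [[-2, 2], [2, 0]].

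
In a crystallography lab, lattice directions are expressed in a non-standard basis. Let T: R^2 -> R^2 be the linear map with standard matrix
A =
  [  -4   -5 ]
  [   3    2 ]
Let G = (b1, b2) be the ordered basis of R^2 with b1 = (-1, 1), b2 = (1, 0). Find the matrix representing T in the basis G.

[[-1, 3], [-2, -1]]

Let P have columns b1, b2. Then [T]_G = P^(-1) A P.
Here det P = -1, so P^(-1) is integer; computing A P first and then P^(-1)(A P) gives [[-1, 3], [-2, -1]].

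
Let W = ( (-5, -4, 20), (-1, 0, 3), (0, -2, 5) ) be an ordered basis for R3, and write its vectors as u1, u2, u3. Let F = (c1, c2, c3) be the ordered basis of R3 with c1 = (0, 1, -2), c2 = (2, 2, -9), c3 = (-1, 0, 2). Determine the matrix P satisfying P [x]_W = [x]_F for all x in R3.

Take x = uj: its W-coordinates are the j-th standard unit vector, so P e_j — column j of P — equals [uj]_F.
u1 = 0·c1 - 2c2 + c3, giving column 1 = (0, -2, 1); repeating for each j gives P = [[0, 2, 0], [-2, -1, -1], [1, -1, -2]].

[[0, 2, 0], [-2, -1, -1], [1, -1, -2]]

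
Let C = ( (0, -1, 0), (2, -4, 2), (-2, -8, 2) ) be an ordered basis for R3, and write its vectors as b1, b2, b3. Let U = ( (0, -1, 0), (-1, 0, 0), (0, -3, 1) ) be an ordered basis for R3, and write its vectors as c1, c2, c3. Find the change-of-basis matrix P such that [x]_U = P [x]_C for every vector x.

Let M have columns bj and N have columns cj. Then for every x, N [x]_U = x = M [x]_C, so P = N^(-1) M.
Since det N = -1, N^(-1) has integer entries; multiplying gives P = [[1, -2, 2], [0, -2, 2], [0, 2, 2]].

[[1, -2, 2], [0, -2, 2], [0, 2, 2]]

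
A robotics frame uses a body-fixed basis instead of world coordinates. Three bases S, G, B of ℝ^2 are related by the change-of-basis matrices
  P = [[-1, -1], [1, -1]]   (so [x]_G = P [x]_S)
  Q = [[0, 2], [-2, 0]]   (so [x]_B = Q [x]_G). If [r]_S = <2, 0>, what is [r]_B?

<4, 4>

Composing the changes, [r]_B = Q P [r]_S.
Q P = [[2, -2], [2, 2]]; applying this to <2, 0> gives <4, 4>.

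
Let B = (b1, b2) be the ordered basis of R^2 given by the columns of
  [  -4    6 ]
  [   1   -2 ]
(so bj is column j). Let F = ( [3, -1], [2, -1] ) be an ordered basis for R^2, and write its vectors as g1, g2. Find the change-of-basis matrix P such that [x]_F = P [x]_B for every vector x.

Column j of P is [bj]_F, since P maps B-coordinates to F-coordinates.
Expressing b1 in F: b1 = -2g1 + g2, so column 1 of P is [-2, 1].
Doing the same for each bj gives P = [[-2, 2], [1, 0]].

[[-2, 2], [1, 0]]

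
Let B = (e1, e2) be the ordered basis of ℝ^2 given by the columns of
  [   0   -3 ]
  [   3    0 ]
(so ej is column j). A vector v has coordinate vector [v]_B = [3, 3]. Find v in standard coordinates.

[-9, 9]

The coordinates say v = 3e1 + 3e2; adding the scaled basis vectors gives [-9, 9].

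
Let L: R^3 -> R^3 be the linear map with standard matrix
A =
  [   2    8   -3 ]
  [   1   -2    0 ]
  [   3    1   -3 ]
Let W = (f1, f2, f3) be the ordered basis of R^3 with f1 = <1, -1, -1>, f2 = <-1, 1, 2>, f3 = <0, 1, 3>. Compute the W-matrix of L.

The j-th column of [L]_W is [L(fj)]_W.
L(f1) = A f1 = <-3, 3, 5> = -f1 + 2f2 + 0·f3, so column 1 is <-1, 2, 0>.
Repeating for f2, f3 and assembling the columns gives [[-1, 1, -1], [2, 1, 0], [0, -3, -3]].

[[-1, 1, -1], [2, 1, 0], [0, -3, -3]]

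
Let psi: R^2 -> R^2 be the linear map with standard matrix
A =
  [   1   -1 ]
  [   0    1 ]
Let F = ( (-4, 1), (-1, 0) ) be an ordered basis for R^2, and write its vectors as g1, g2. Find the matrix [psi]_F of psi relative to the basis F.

[[1, 0], [1, 1]]

The j-th column of [psi]_F is [psi(gj)]_F.
psi(g1) = A g1 = (-5, 1) = g1 + g2, so column 1 is (1, 1).
Repeating for g2 and assembling the columns gives [[1, 0], [1, 1]].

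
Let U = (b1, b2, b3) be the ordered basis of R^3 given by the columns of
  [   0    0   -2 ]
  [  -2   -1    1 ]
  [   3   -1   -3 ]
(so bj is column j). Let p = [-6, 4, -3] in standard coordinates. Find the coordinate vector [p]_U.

[1, -3, 3]

We seek scalars with c_1 b1 + ... + c_3 b3 = p; equivalently solve M c = p where the columns of M are b1, ..., b3.
Gaussian elimination on [M | p] yields c = (1, -3, 3).
Check: b1 - 3b2 + 3b3 = [-6, 4, -3].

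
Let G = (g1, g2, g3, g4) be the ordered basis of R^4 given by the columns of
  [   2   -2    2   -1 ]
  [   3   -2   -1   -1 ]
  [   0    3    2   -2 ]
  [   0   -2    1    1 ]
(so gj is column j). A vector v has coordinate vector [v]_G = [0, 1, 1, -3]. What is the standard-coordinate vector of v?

By definition v = 0·g1 + g2 + g3 - 3g4.
Summing componentwise gives [3, 0, 11, -4].

[3, 0, 11, -4]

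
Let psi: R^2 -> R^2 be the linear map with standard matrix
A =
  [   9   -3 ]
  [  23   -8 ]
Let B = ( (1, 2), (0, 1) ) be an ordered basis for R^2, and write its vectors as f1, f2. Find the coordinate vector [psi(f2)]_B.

Compute psi(f2) = A f2 = (-3, -8) in standard coordinates.
Then write this in B-coordinates: solve for y in y_1 f1 + y_2 f2 = (-3, -8).
This gives y = (-3, -2), which is column 2 of [psi]_B.

(-3, -2)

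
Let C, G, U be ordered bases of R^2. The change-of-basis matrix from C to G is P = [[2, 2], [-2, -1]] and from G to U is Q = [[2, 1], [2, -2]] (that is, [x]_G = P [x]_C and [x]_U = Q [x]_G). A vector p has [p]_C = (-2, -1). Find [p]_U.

Composing the changes, [p]_U = Q P [p]_C.
Q P = [[2, 3], [8, 6]]; applying this to (-2, -1) gives (-7, -22).

(-7, -22)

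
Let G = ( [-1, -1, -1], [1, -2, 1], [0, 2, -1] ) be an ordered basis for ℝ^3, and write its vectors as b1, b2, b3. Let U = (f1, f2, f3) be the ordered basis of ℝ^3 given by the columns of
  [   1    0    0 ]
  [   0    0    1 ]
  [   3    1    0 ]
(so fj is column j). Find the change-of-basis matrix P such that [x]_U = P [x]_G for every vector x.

Let M have columns bj and N have columns fj. Then for every x, N [x]_U = x = M [x]_G, so P = N^(-1) M.
Since det N = -1, N^(-1) has integer entries; multiplying gives P = [[-1, 1, 0], [2, -2, -1], [-1, -2, 2]].

[[-1, 1, 0], [2, -2, -1], [-1, -2, 2]]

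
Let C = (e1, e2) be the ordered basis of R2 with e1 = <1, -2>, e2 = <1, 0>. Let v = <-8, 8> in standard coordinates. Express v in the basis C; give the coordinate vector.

Write v = c_1 e1 + c_2 e2 and solve for the c_i.
System: c_1 + c_2 = -8, -2c_1 + 0c_2 = 8; solving gives c_1 = -4, c_2 = -4.
Check: -4e1 - 4e2 = <-8, 8>.

<-4, -4>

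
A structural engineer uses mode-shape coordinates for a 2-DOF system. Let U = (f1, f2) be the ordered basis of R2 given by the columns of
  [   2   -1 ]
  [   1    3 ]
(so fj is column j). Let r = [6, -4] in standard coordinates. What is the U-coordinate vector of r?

[2, -2]

We seek scalars with c_1 f1 + c_2 f2 = r; equivalently solve M c = r where the columns of M are f1, f2.
System: 2c_1 - c_2 = 6, c_1 + 3c_2 = -4; solving gives c_1 = 2, c_2 = -2.
Check: 2f1 - 2f2 = [6, -4].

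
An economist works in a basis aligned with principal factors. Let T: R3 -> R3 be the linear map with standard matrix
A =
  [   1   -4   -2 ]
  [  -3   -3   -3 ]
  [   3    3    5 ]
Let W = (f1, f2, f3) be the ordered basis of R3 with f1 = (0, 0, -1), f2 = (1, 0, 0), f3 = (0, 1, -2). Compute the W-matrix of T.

[[-1, 3, 1], [2, 1, 0], [3, -3, 3]]

The j-th column of [T]_W is [T(fj)]_W.
T(f1) = A f1 = (2, 3, -5) = -f1 + 2f2 + 3f3, so column 1 is (-1, 2, 3).
Repeating for f2, f3 and assembling the columns gives [[-1, 3, 1], [2, 1, 0], [3, -3, 3]].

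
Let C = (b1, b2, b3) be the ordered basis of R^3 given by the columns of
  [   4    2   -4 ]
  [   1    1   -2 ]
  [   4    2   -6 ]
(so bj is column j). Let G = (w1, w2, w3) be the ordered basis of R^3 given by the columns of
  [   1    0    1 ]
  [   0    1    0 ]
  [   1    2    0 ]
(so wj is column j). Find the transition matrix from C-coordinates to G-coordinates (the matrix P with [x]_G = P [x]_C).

[[2, 0, -2], [1, 1, -2], [2, 2, -2]]

Column j of P is [bj]_G, since P maps C-coordinates to G-coordinates.
Expressing b1 in G: b1 = 2w1 + w2 + 2w3, so column 1 of P is <2, 1, 2>.
Doing the same for each bj gives P = [[2, 0, -2], [1, 1, -2], [2, 2, -2]].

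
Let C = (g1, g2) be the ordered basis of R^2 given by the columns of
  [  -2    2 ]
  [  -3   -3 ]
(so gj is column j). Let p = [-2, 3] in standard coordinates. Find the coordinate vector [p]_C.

[0, -1]

Write p = c_1 g1 + c_2 g2 and solve for the c_i.
System: -2c_1 + 2c_2 = -2, -3c_1 - 3c_2 = 3; solving gives c_1 = 0, c_2 = -1.
Check: 0·g1 - g2 = [-2, 3].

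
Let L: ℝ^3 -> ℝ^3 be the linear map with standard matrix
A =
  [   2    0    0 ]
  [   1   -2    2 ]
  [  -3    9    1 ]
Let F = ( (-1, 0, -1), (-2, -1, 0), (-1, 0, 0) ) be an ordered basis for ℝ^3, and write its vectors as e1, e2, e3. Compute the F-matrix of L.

Let P have columns e1, ..., e3. Then [L]_F = P^(-1) A P.
Here det P = 1, so P^(-1) is integer; computing A P first and then P^(-1)(A P) gives [[-2, 3, -3], [3, 0, 1], [-2, 1, 3]].

[[-2, 3, -3], [3, 0, 1], [-2, 1, 3]]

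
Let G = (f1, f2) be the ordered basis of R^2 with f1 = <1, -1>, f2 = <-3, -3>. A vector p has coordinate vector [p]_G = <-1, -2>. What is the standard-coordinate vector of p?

<5, 7>

By definition p = -f1 - 2f2.
Summing componentwise gives <5, 7>.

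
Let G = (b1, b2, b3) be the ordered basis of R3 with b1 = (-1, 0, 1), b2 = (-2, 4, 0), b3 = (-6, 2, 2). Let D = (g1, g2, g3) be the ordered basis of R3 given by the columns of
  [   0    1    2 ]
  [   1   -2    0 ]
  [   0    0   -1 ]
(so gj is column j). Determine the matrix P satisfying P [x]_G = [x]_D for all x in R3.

Take x = bj: its G-coordinates are the j-th standard unit vector, so P e_j — column j of P — equals [bj]_D.
b1 = 2g1 + g2 - g3, giving column 1 = (2, 1, -1); repeating for each j gives P = [[2, 0, -2], [1, -2, -2], [-1, 0, -2]].

[[2, 0, -2], [1, -2, -2], [-1, 0, -2]]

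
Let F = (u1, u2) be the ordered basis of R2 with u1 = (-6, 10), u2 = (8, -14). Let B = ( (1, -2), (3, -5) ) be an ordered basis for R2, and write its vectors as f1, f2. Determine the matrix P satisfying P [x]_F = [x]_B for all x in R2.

[[0, 2], [-2, 2]]

Column j of P is [uj]_B, since P maps F-coordinates to B-coordinates.
Expressing u1 in B: u1 = 0·f1 - 2f2, so column 1 of P is (0, -2).
Doing the same for each uj gives P = [[0, 2], [-2, 2]].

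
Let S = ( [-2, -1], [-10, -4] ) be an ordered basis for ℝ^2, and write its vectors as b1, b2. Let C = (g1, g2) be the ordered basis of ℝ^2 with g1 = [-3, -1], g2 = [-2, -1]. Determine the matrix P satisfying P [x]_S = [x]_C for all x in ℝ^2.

[[0, 2], [1, 2]]

Column j of P is [bj]_C, since P maps S-coordinates to C-coordinates.
Expressing b1 in C: b1 = 0·g1 + g2, so column 1 of P is [0, 1].
Doing the same for each bj gives P = [[0, 2], [1, 2]].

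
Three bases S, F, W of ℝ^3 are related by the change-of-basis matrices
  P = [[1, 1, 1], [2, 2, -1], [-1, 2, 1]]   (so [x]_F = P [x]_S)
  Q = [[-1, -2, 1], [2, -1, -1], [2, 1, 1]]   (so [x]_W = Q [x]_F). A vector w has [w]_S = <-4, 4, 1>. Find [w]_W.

<14, -10, 14>

First [w]_F = P [w]_S = <1, -1, 13>.
Then [w]_W = Q [w]_F = <14, -10, 14>.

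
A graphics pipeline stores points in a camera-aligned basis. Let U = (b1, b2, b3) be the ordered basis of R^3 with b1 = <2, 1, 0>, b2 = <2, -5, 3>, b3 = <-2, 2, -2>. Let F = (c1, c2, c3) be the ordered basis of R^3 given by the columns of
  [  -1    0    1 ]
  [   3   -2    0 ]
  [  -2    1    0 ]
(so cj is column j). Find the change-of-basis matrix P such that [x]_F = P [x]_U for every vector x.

Let M have columns bj and N have columns cj. Then for every x, N [x]_F = x = M [x]_U, so P = N^(-1) M.
Since det N = -1, N^(-1) has integer entries; multiplying gives P = [[-1, -1, 2], [-2, 1, 2], [1, 1, 0]].

[[-1, -1, 2], [-2, 1, 2], [1, 1, 0]]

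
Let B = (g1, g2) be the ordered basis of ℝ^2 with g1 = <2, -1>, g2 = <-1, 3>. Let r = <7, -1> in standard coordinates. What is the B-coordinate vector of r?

<4, 1>

[r]_B is the unique c with M c = r, where M has columns g1, g2.
System: 2c_1 - c_2 = 7, -c_1 + 3c_2 = -1; solving gives c_1 = 4, c_2 = 1.
Check: 4g1 + g2 = <7, -1>.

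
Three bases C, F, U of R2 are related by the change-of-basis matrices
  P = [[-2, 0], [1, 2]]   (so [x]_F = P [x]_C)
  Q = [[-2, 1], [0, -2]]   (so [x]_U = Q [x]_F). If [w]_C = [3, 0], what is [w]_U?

First [w]_F = P [w]_C = [-6, 3].
Then [w]_U = Q [w]_F = [15, -6].

[15, -6]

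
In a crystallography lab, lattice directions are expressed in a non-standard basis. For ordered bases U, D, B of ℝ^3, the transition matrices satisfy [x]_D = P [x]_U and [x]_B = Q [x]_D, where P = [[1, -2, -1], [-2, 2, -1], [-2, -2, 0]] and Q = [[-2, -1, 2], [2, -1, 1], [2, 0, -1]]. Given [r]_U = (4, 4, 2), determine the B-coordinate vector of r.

First [r]_D = P [r]_U = (-6, -2, -16).
Then [r]_B = Q [r]_D = (-18, -26, 4).

(-18, -26, 4)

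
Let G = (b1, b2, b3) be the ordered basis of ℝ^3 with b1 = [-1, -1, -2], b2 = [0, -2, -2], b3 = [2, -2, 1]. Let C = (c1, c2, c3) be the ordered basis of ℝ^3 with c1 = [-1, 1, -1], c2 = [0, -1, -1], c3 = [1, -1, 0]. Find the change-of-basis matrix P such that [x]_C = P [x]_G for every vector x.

Column j of P is [bj]_C, since P maps G-coordinates to C-coordinates.
Expressing b1 in C: b1 = 0·c1 + 2c2 - c3, so column 1 of P is [0, 2, -1].
Doing the same for each bj gives P = [[0, 0, -1], [2, 2, 0], [-1, 0, 1]].

[[0, 0, -1], [2, 2, 0], [-1, 0, 1]]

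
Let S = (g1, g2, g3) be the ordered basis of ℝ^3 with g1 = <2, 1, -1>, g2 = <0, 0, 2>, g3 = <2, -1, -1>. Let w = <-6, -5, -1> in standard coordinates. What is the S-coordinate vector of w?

[w]_S is the unique c with M c = w, where M has columns g1, ..., g3.
Row-reducing the augmented matrix [M | w] gives c = (-4, -2, 1).
Check: -4g1 - 2g2 + g3 = <-6, -5, -1>.

<-4, -2, 1>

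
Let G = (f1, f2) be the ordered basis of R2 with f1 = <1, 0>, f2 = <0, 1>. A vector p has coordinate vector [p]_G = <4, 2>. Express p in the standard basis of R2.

<4, 2>

p = M [p]_G, where M has columns f1, f2.
Carrying out the matrix-vector product, p = <4, 2>.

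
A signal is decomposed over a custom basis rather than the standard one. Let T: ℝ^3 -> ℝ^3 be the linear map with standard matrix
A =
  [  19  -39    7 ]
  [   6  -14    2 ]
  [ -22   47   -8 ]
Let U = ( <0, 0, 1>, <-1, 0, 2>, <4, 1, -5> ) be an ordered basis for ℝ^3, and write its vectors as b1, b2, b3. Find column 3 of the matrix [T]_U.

Compute T(b3) = A b3 = <2, 0, -1> in standard coordinates.
Then write this in U-coordinates: solve for y in y_1 b1 + ... + y_3 b3 = <2, 0, -1>.
This gives y = <3, -2, 0>, which is column 3 of [T]_U.

<3, -2, 0>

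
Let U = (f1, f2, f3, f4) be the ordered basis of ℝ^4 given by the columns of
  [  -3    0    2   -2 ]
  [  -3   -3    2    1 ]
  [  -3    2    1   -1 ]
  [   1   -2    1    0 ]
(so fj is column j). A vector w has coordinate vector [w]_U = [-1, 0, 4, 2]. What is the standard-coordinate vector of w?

w = M [w]_U, where M has columns f1, ..., f4.
Carrying out the matrix-vector product, w = [7, 13, 5, 3].

[7, 13, 5, 3]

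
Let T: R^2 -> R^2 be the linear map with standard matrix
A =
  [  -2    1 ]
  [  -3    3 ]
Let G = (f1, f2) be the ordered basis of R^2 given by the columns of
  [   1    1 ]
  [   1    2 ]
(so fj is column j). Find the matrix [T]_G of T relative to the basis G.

With P the matrix whose columns are f1, f2, [T]_G = P^(-1) A P.
Column by column: T(f1) = A f1 = <-1, 0>; its G-coordinates <-2, 1> give column 1.
Continuing for each basis vector yields [T]_G = [[-2, -3], [1, 3]].

[[-2, -3], [1, 3]]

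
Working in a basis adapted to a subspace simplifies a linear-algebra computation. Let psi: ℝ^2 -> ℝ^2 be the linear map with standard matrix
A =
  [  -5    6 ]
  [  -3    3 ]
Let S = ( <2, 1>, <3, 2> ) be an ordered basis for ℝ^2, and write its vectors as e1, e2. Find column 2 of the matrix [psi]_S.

<3, -3>

Compute psi(e2) = A e2 = <-3, -3> in standard coordinates.
Then write this in S-coordinates: solve for y in y_1 e1 + y_2 e2 = <-3, -3>.
This gives y = <3, -3>, which is column 2 of [psi]_S.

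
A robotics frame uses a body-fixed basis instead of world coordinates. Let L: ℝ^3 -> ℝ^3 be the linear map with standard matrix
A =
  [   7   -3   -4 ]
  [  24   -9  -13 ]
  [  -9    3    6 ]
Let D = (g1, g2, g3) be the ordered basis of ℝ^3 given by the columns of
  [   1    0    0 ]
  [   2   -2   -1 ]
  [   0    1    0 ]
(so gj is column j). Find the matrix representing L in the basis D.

Let P have columns g1, ..., g3. Then [L]_D = P^(-1) A P.
Here det P = 1, so P^(-1) is integer; computing A P first and then P^(-1)(A P) gives [[1, 2, 3], [-3, 0, -3], [2, -1, 3]].

[[1, 2, 3], [-3, 0, -3], [2, -1, 3]]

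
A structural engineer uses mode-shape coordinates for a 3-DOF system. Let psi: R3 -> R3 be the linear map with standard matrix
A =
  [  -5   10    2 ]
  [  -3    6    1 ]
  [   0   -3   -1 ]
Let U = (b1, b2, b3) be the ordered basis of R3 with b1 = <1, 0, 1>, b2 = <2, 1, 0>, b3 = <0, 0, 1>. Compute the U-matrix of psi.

Let P have columns b1, ..., b3. Then [psi]_U = P^(-1) A P.
Here det P = 1, so P^(-1) is integer; computing A P first and then P^(-1)(A P) gives [[1, 0, 0], [-2, 0, 1], [-2, -3, -1]].

[[1, 0, 0], [-2, 0, 1], [-2, -3, -1]]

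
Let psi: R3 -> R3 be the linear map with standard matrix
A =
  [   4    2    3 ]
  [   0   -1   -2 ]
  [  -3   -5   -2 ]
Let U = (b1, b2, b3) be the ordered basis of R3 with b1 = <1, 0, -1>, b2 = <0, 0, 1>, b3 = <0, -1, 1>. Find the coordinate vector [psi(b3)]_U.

Compute psi(b3) = A b3 = <1, -1, 3> in standard coordinates.
Then write this in U-coordinates: solve for y in y_1 b1 + ... + y_3 b3 = <1, -1, 3>.
This gives y = <1, 3, 1>, which is column 3 of [psi]_U.

<1, 3, 1>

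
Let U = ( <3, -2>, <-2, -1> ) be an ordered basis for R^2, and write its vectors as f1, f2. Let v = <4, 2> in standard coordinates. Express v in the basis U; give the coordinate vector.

<0, -2>

Write v = c_1 f1 + c_2 f2 and solve for the c_i.
System: 3c_1 - 2c_2 = 4, -2c_1 - c_2 = 2; solving gives c_1 = 0, c_2 = -2.
Check: 0·f1 - 2f2 = <4, 2>.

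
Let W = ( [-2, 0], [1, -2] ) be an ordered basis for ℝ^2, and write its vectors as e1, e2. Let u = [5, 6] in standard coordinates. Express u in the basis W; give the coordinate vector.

We seek scalars with c_1 e1 + c_2 e2 = u; equivalently solve M c = u where the columns of M are e1, e2.
System: -2c_1 + c_2 = 5, 0c_1 - 2c_2 = 6; solving gives c_1 = -4, c_2 = -3.
Check: -4e1 - 3e2 = [5, 6].

[-4, -3]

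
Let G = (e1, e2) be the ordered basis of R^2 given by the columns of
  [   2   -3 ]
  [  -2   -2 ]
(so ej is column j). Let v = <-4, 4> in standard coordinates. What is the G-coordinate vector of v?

<-2, 0>

[v]_G is the unique c with M c = v, where M has columns e1, e2.
System: 2c_1 - 3c_2 = -4, -2c_1 - 2c_2 = 4; solving gives c_1 = -2, c_2 = 0.
Check: -2e1 + 0·e2 = <-4, 4>.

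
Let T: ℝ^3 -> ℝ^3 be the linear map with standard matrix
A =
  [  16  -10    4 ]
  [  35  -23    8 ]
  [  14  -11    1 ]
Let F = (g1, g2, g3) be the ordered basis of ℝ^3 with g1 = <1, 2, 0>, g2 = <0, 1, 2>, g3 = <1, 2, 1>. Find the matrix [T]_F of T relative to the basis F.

With P the matrix whose columns are g1, ..., g3, [T]_F = P^(-1) A P.
Column by column: T(g1) = A g1 = <-4, -11, -8>; its F-coordinates <-2, -3, -2> give column 1.
Continuing for each basis vector yields [T]_F = [[-2, 1, 1], [-3, -3, -3], [-2, -3, -1]].

[[-2, 1, 1], [-3, -3, -3], [-2, -3, -1]]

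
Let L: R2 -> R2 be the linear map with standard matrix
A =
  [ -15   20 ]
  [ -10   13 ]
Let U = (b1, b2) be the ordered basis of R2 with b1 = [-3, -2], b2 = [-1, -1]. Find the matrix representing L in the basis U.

With P the matrix whose columns are b1, b2, [L]_U = P^(-1) A P.
Column by column: L(b1) = A b1 = [5, 4]; its U-coordinates [-1, -2] give column 1.
Continuing for each basis vector yields [L]_U = [[-1, 2], [-2, -1]].

[[-1, 2], [-2, -1]]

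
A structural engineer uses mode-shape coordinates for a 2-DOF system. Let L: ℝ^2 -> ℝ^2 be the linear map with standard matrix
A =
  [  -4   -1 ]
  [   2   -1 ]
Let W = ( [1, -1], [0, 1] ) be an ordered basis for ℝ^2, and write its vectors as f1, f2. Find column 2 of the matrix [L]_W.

[-1, -2]

Column 2 of [L]_W is the W-coordinate vector of L(f2).
In standard coordinates L(f2) = A f2 = [-1, -1].
Converting to W: [-1, -1] = -f1 - 2f2, so the coordinate vector is [-1, -2].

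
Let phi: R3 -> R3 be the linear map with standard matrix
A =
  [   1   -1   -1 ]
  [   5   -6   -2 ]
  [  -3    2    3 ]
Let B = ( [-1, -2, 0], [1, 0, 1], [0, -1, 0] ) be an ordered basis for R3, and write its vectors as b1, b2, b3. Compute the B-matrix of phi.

[[-2, 0, -3], [-1, 0, -2], [-3, -3, 0]]

The j-th column of [phi]_B is [phi(bj)]_B.
phi(b1) = A b1 = [1, 7, -1] = -2b1 - b2 - 3b3, so column 1 is [-2, -1, -3].
Repeating for b2, b3 and assembling the columns gives [[-2, 0, -3], [-1, 0, -2], [-3, -3, 0]].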